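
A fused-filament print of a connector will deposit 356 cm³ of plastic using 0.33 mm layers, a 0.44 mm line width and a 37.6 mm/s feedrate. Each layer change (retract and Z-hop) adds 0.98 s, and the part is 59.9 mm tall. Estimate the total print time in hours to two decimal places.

Line area: 0.33 × 0.44 → 0.1452 mm².
Total extruded path = 356000/0.1452 = 2451790.6 mm.
Extrusion time = 2451790.6 / 37.6, so 65207.2 s.
Layer count = ceil(59.9 / 0.33) = 182.
Layer-change overhead = 182 × 0.98 = 178.36 s.
Total = 65207.2 + 178.36 = 65385.56 s = 18.16 hours.

18.16 hours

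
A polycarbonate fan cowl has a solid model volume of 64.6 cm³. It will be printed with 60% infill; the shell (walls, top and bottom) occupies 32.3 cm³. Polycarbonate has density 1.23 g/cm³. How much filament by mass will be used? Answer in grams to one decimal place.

63.6 g

Infill region = 64.6 − 32.3 = 32.3 cm³.
Infill volume = 0.60 × 32.3, so 19.38 cm³.
Deposited volume = 32.3 + 19.38 = 51.68 cm³.
Mass = 51.68 × 1.23, so 63.5664 g.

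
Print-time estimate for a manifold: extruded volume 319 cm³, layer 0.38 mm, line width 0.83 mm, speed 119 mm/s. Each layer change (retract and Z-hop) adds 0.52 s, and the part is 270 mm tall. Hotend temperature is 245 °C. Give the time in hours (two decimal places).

Line area = 0.38 × 0.83, so 0.3154 mm².
Path length: 319000 mm³ / 0.3154 mm² → 1011414.1 mm.
Extrusion time = 1011414.1 / 119, so 8499.3 s.
Layers = ⌈270/0.38⌉ = 711.
Non-print overhead: 711 × 0.52 → 369.72 s.
Total = 8499.3 + 369.72 = 8869.02 s = 2.46 hours.

2.46 hours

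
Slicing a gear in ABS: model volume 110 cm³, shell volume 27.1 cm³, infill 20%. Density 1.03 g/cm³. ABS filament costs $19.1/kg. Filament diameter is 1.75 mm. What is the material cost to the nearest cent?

Volume inside the shell: 110 − 27.1 → 82.9 cm³.
Deposited infill = 0.20 × 82.9 = 16.58 cm³.
Deposited volume = 27.1 + 16.58 = 43.68 cm³.
Mass: 43.68 × 1.03 → 44.9904 g.
Cost = 44.9904 g / 1000 × $19.1/kg = $0.86.

$0.86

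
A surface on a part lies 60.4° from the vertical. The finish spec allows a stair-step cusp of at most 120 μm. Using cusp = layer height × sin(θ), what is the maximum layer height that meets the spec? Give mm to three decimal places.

t = h_c / sin θ = 0.12 / 0.8695 = 0.138 mm.

0.138 mm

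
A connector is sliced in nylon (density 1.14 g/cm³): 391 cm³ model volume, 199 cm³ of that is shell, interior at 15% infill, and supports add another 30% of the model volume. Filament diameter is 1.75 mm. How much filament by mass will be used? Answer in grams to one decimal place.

393.4 g

Interior volume: 391 − 199 → 192 cm³.
Infill deposited = 0.15 × 192, so 28.8 cm³.
Support = 0.30 × 391, so 117.3 cm³.
Total printed volume = 199 + 28.8 + 117.3 = 345.1 cm³.
Mass: 345.1 × 1.14 → 393.414 g.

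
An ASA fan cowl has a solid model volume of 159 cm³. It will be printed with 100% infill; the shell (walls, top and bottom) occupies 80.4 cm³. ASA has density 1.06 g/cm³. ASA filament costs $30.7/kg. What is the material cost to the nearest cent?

$5.17

Volume inside the shell: 159 − 80.4 → 78.6 cm³.
Infill volume = 1.00 × 78.6 = 78.6 cm³.
Deposited volume = 80.4 + 78.6, so 159 cm³.
Mass = 159 × 1.06 = 168.54 g.
Cost = 168.54 g / 1000 × $30.7/kg = $5.17.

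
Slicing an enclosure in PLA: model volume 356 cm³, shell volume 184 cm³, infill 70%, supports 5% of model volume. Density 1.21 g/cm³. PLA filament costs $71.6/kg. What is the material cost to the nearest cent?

$27.91

Volume inside the shell = 356 − 184 = 172 cm³.
Infill deposited: 0.70 × 172 → 120.4 cm³.
Support = 0.05 × 356, so 17.8 cm³.
Total extruded: 184 + 120.4 + 17.8 → 322.2 cm³.
Mass = 322.2 × 1.21, so 389.862 g.
Cost = 389.862 g / 1000 × $71.6/kg = $27.91.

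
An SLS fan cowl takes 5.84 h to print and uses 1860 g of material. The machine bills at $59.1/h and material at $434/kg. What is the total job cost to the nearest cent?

$1152.38

Machine cost = 59.1 × 5.84 = $345.144.
Material cost = 434 × 1860/1000 = $807.24.
Job cost: 345.144 + 807.24 = 1152.384 ≈ $1152.38.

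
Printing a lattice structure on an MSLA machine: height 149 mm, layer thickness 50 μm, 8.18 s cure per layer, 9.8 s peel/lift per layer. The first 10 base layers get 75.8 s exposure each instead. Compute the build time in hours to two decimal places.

15.07 hours

Layer count = ceil(149 / 0.05) = 2980.
Burn-in layers = 10 × (75.8 + 9.8), so 856 s.
Remaining layers = 2970 × (8.18 + 9.8) = 53400.6 s.
Sum: 856 + 53400.6 = 54256.6 s → 15.07 hours.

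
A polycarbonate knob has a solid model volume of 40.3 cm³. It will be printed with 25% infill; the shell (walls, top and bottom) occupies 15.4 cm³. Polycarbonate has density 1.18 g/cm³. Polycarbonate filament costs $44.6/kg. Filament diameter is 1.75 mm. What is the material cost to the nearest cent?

Volume inside the shell: 40.3 − 15.4 → 24.9 cm³.
Deposited infill = 0.25 × 24.9, so 6.225 cm³.
Total printed volume = 15.4 + 6.225 = 21.625 cm³.
Mass: 21.625 × 1.18 → 25.5175 g.
Cost = 25.5175 g / 1000 × $44.6/kg = $1.14.

$1.14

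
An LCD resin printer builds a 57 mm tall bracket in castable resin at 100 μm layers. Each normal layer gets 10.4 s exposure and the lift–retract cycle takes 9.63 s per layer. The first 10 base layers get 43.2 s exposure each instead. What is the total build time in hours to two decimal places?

3.26 hours

Layers = ⌈57/0.1⌉ = 570.
Burn-in layers = 10 × (43.2 + 9.63), so 528.3 s.
Normal layers = 560 × (10.4 + 9.63), so 11216.8 s.
Total = 528.3 + 11216.8 = 11745.1 s = 3.26 hours.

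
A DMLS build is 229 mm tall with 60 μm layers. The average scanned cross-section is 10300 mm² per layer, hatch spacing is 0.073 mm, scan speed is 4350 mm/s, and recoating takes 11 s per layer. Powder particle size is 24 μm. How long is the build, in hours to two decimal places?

46.05 hours

Layer count = ceil(229 / 0.06) = 3817.
Hatch length per layer = 10300 / 0.073, so 141095.9 mm.
Per-layer scan time = 141095.9 / 4350, so 32.4358 s.
Time per layer = 32.4358 + 11 = 43.4358 s.
Total: 3817 × 43.4358 s = 165794.4486 s → 46.05 hours.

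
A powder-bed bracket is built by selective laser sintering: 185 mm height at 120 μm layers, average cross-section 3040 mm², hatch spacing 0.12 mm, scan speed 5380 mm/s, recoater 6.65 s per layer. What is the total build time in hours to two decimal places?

Layer count = ceil(185 / 0.12) = 1542.
Hatch length per layer = 3040 / 0.12 = 25333.3 mm.
Per-layer scan time = 25333.3 / 5380 = 4.7088 s.
Time per layer = 4.7088 + 6.65 = 11.3588 s.
Build time = 1542 × 11.3588 = 17515.2696 s = 4.87 hours.

4.87 hours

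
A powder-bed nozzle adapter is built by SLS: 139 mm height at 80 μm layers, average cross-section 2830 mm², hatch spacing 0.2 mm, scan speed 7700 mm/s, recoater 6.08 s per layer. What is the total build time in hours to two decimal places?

3.82 hours

Layer count = ceil(139 / 0.08) = 1738.
Hatch length per layer = 2830 / 0.2 = 14150 mm.
Scan time per layer = 14150 / 7700, so 1.8377 s.
Layer cycle: 1.8377 + 6.08 → 7.9177 s.
Build time = 1738 × 7.9177 = 13760.9626 s = 3.82 hours.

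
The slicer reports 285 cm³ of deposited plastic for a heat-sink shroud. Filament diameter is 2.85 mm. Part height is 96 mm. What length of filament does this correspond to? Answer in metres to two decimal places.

44.68 m

Cross-section of 2.85 mm filament: π·(2.85/2)² = 6.3794 mm².
L = 285000 mm³ / 6.3794 mm² = 44675.05 mm, i.e. 44.68 m.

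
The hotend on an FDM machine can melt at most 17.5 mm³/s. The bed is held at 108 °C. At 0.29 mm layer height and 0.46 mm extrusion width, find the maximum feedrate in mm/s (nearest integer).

Bead cross-section = 0.29 × 0.46 = 0.1334 mm².
Max speed = 17.5 / 0.1334 = 131.18 ≈ 131 mm/s.

131 mm/s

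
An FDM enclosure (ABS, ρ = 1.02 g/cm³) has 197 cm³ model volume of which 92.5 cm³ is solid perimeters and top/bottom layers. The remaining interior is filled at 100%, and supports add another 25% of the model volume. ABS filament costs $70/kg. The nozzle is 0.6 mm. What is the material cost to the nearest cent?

$17.58

Volume inside the shell: 197 − 92.5 → 104.5 cm³.
Deposited infill: 1.00 × 104.5 → 104.5 cm³.
Support: 0.25 × 197 → 49.25 cm³.
Deposited volume = 92.5 + 104.5 + 49.25 = 246.25 cm³.
Mass = 246.25 × 1.02, so 251.175 g.
At $70/kg: 251.175/1000 × 70 = $17.58.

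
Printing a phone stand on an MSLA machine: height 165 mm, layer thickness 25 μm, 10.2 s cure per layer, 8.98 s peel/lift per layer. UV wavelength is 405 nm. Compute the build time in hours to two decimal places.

35.16 hours

Layer count = ceil(165 / 0.025) = 6600.
Each layer takes: 10.2 + 8.98 → 19.18 s.
Build time: 6600 × 19.18 s = 126588 s, i.e. 35.16 hours.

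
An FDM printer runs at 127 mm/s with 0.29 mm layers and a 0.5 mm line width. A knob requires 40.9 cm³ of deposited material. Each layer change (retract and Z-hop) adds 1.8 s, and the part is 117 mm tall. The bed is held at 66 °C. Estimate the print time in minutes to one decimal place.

Extrusion cross-section = 0.29 × 0.5, so 0.145 mm².
Toolpath length = 40.9 cm³ / 0.145 mm² = 40900 / 0.145 = 282069 mm.
Print-move time = 282069 / 127 = 2221 s.
Layer count = ceil(117 / 0.29) = 404.
Layer-change overhead = 404 × 1.8, so 727.2 s.
Altogether 2221 + 727.2 = 2948.2 s, i.e. 49.1 minutes.

49.1 minutes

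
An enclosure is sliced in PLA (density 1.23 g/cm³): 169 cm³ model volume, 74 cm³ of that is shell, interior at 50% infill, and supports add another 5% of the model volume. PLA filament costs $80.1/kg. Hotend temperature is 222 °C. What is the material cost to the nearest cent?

$12.80

Volume inside the shell: 169 − 74 → 95 cm³.
Infill volume = 0.50 × 95, so 47.5 cm³.
Support: 0.05 × 169 → 8.45 cm³.
Total printed volume: 74 + 47.5 + 8.45 → 129.95 cm³.
Mass: 129.95 × 1.23 → 159.8385 g.
Cost = 159.8385 g / 1000 × $80.1/kg = $12.80.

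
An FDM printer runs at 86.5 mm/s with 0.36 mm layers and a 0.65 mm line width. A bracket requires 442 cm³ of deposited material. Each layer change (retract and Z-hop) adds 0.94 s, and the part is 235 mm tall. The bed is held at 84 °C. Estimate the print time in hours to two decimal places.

Line area = 0.36 × 0.65 = 0.234 mm².
Toolpath length = 442 cm³ / 0.234 mm² = 442000 / 0.234 = 1888888.9 mm.
Extrusion time = 1888888.9 / 86.5 = 21836.9 s.
Number of layers: 235 / 0.36 → 653 (rounded up).
Non-print overhead: 653 × 0.94 → 613.82 s.
Total = 21836.9 + 613.82 = 22450.72 s = 6.24 hours.

6.24 hours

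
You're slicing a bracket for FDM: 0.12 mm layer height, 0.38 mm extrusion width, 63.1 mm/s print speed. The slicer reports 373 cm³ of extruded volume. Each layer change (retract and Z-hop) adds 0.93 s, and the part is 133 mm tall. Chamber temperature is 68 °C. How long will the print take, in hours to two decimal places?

36.30 hours

Bead cross-section = 0.12 × 0.38 = 0.0456 mm².
Toolpath length = 373 cm³ / 0.0456 mm² = 373000 / 0.0456 = 8179824.6 mm.
Time extruding: 8179824.6 / 63.1 → 129632.7 s.
Number of layers: 133 / 0.12 → 1109 (rounded up).
Layer-change overhead = 1109 × 0.93 = 1031.37 s.
Total = 129632.7 + 1031.37 = 130664.07 s = 36.30 hours.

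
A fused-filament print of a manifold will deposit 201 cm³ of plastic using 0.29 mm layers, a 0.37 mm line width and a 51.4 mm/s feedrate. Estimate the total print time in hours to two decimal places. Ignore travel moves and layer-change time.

Extrusion cross-section = 0.29 × 0.37, so 0.1073 mm².
Path length: 201000 mm³ / 0.1073 mm² → 1873252.6 mm.
Print-move time = 1873252.6 / 51.4 = 36444.6 s.
36444.6 s = 10.12 hours.

10.12 hours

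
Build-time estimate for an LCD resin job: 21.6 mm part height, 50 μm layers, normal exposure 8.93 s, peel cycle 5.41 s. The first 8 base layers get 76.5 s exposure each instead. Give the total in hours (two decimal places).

Number of layers: 21.6 / 0.05 → 432 (rounded up).
Base layers = 8 × (76.5 + 5.41) = 655.28 s.
Remaining layers: 424 × (8.93 + 5.41) → 6080.16 s.
Total = 655.28 + 6080.16 = 6735.44 s = 1.87 hours.

1.87 hours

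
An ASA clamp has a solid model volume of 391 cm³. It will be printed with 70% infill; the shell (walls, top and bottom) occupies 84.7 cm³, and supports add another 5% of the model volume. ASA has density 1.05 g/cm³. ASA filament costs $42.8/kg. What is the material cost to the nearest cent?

$14.32

Volume inside the shell = 391 − 84.7, so 306.3 cm³.
Infill volume = 0.70 × 306.3, so 214.41 cm³.
Support = 0.05 × 391, so 19.55 cm³.
Deposited volume = 84.7 + 214.41 + 19.55 = 318.66 cm³.
Mass: 318.66 × 1.05 → 334.593 g.
At $42.8/kg: 334.593/1000 × 42.8 = $14.32.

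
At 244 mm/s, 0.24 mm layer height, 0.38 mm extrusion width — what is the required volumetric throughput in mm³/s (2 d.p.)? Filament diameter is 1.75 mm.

Bead cross-section: 0.24 × 0.38 → 0.0912 mm².
Q = v·A = 244 × 0.0912 = 22.25 mm³/s.

22.25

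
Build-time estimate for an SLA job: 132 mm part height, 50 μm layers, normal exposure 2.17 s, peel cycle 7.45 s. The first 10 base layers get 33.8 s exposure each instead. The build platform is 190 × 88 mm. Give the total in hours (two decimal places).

Number of layers: 132 / 0.05 → 2640 (rounded up).
Burn-in layers = 10 × (33.8 + 7.45), so 412.5 s.
Remaining layers = 2630 × (2.17 + 7.45) = 25300.6 s.
Total = 412.5 + 25300.6 = 25713.1 s = 7.14 hours.

7.14 hours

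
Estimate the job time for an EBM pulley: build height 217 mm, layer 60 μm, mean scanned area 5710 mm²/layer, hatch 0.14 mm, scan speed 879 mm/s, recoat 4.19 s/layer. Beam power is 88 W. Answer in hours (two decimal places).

Layers = ⌈217/0.06⌉ = 3617.
Hatch length per layer: 5710 / 0.14 → 40785.7 mm.
Per-layer scan time = 40785.7 / 879 = 46.4001 s.
Time per layer = 46.4001 + 4.19 = 50.5901 s.
Build time = 3617 × 50.5901 = 182984.3917 s = 50.83 hours.

50.83 hours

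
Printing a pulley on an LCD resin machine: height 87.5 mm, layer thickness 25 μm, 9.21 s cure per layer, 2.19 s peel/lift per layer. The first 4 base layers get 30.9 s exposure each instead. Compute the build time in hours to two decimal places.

Layer count = ceil(87.5 / 0.025) = 3500.
Bottom layers = 4 × (30.9 + 2.19), so 132.36 s.
Normal layers: 3496 × (9.21 + 2.19) → 39854.4 s.
Total = 132.36 + 39854.4 = 39986.76 s = 11.11 hours.

11.11 hours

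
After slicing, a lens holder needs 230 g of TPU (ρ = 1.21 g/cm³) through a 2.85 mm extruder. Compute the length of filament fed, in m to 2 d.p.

Extruded volume: 230/1.21 = 190.0826 cm³ (190082.6 mm³).
Filament cross-section = π × (2.85/2)² = 6.3794 mm².
L = V/A = 190082.6/6.3794 = 29796.31 mm → 29.80 m.

29.80 m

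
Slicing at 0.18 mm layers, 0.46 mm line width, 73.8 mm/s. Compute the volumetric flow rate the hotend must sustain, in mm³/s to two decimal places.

Extrusion cross-section: 0.18 × 0.46 → 0.0828 mm².
Volumetric flow = 73.8 × 0.0828 = 6.11 mm³/s.

6.11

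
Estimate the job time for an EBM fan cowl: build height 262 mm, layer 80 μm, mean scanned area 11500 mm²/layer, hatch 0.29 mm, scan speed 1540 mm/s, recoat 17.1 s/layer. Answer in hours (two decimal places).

38.98 hours

Layers = ⌈262/0.08⌉ = 3275.
Hatch length per layer: 11500 / 0.29 → 39655.2 mm.
Per-layer scan time = 39655.2 / 1540 = 25.7501 s.
Layer cycle = 25.7501 + 17.1, so 42.8501 s.
Build time = 3275 × 42.8501 = 140334.0775 s = 38.98 hours.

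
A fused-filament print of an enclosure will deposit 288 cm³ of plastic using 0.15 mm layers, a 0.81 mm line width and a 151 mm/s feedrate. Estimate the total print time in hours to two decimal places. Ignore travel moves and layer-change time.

Line area = 0.15 × 0.81 = 0.1215 mm².
Total extruded path = 288000/0.1215 = 2370370.4 mm.
Extrusion time = 2370370.4 / 151 = 15697.8 s.
15697.8 s = 4.36 hours.

4.36 hours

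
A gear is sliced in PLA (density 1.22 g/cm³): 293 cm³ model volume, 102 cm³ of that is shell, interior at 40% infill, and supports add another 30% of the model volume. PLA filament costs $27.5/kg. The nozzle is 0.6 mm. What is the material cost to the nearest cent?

Volume inside the shell = 293 − 102 = 191 cm³.
Infill volume: 0.40 × 191 → 76.4 cm³.
Support = 0.30 × 293 = 87.9 cm³.
Total extruded: 102 + 76.4 + 87.9 → 266.3 cm³.
Mass = 266.3 × 1.22, so 324.886 g.
Cost = 324.886 g / 1000 × $27.5/kg = $8.93.

$8.93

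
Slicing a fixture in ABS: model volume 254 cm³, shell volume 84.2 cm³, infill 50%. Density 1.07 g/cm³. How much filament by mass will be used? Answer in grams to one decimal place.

Interior volume: 254 − 84.2 → 169.8 cm³.
Deposited infill = 0.50 × 169.8, so 84.9 cm³.
Total printed volume = 84.2 + 84.9, so 169.1 cm³.
Mass: 169.1 × 1.07 → 180.937 g.

180.9 g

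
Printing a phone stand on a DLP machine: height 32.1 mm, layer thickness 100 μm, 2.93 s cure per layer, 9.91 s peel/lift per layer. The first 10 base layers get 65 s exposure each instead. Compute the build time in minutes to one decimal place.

Layers = ⌈32.1/0.1⌉ = 321.
Bottom layers = 10 × (65 + 9.91), so 749.1 s.
Normal layers = 311 × (2.93 + 9.91), so 3993.24 s.
Total = 749.1 + 3993.24 = 4742.34 s = 79.0 minutes.

79.0 minutes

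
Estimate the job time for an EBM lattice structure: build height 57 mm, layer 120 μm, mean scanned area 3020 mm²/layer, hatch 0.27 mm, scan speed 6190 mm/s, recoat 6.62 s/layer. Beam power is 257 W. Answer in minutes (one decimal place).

Layers = ⌈57/0.12⌉ = 475.
Hatch length per layer = 3020 / 0.27 = 11185.2 mm.
Scan time per layer = 11185.2 / 6190, so 1.807 s.
Per-layer time = 1.807 + 6.62 = 8.427 s.
Build time = 475 × 8.427 = 4002.825 s = 66.7 minutes.

66.7 minutes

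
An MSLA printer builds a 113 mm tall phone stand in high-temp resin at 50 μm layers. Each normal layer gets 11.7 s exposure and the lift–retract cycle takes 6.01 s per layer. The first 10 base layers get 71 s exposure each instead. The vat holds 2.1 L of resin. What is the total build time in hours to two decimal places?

Number of layers: 113 / 0.05 → 2260 (rounded up).
Burn-in layers: 10 × (71 + 6.01) → 770.1 s.
Normal layers = 2250 × (11.7 + 6.01), so 39847.5 s.
Sum: 770.1 + 39847.5 = 40617.6 s → 11.28 hours.

11.28 hours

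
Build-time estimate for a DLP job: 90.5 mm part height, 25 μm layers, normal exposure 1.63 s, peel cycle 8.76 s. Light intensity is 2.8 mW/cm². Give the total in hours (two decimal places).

10.45 hours

Number of layers: 90.5 / 0.025 → 3620 (rounded up).
Cycle time = 1.63 + 8.76, so 10.39 s.
Total = 3620 × 10.39 = 37611.8 s = 10.45 hours.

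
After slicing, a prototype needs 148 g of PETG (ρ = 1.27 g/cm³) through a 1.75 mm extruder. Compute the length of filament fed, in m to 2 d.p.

Volume = 148 g / 1.27 g·cm⁻³ = 116.5354 cm³ = 116535.4 mm³.
Filament cross-section = π × (1.75/2)² = 2.4053 mm².
Length = 116535.4 / 2.4053 = 48449.42 mm = 48.45 m.

48.45 m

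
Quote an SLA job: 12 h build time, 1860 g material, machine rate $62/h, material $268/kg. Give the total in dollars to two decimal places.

$1242.48

Time charge: 62 × 12 → $744.00.
Feedstock cost = 268 × 1860/1000 = $498.48.
Total = 744.00 + 498.48 = $1242.48.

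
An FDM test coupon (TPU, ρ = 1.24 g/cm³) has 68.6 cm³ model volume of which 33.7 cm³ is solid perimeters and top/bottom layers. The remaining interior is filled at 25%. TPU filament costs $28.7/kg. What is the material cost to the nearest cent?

Interior volume = 68.6 − 33.7, so 34.9 cm³.
Infill deposited = 0.25 × 34.9 = 8.725 cm³.
Deposited volume = 33.7 + 8.725, so 42.425 cm³.
Mass: 42.425 × 1.24 → 52.607 g.
Cost = 52.607 g / 1000 × $28.7/kg = $1.51.

$1.51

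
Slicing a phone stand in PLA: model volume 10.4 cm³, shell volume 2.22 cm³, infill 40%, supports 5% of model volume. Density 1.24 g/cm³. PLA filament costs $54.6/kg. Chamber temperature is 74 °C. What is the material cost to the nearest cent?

$0.41

Volume inside the shell: 10.4 − 2.22 → 8.18 cm³.
Infill volume = 0.40 × 8.18, so 3.272 cm³.
Support: 0.05 × 10.4 → 0.52 cm³.
Total printed volume = 2.22 + 3.272 + 0.52 = 6.012 cm³.
Mass = 6.012 × 1.24 = 7.45488 g.
Cost = 7.45488 g / 1000 × $54.6/kg = $0.41.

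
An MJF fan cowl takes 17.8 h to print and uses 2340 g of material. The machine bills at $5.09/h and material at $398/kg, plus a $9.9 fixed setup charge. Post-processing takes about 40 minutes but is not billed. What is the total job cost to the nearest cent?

Time charge = 5.09 × 17.8, so $90.602.
Material cost: 398 × 2340/1000 → $931.32.
Adding setup: 90.602 + 931.32 + 9.9 → 1031.822 ≈ $1031.82.

$1031.82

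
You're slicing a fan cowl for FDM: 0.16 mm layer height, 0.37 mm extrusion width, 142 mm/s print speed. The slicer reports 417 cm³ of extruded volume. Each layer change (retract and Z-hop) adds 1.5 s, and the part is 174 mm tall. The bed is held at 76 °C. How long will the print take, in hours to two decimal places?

Extrusion cross-section: 0.16 × 0.37 → 0.0592 mm².
Path length: 417000 mm³ / 0.0592 mm² → 7043918.9 mm.
Print-move time = 7043918.9 / 142 = 49605.1 s.
Layers = ⌈174/0.16⌉ = 1088.
Layer-change overhead = 1088 × 1.5 = 1632 s.
Altogether 49605.1 + 1632 = 51237.1 s, i.e. 14.23 hours.

14.23 hours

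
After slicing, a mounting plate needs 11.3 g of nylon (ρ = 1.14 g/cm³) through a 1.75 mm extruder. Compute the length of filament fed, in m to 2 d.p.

Extruded volume: 11.3/1.14 = 9.9123 cm³ (9912.3 mm³).
Cross-section of 1.75 mm filament: π·(1.75/2)² = 2.4053 mm².
L = V/A = 9912.3/2.4053 = 4121.02 mm → 4.12 m.

4.12 m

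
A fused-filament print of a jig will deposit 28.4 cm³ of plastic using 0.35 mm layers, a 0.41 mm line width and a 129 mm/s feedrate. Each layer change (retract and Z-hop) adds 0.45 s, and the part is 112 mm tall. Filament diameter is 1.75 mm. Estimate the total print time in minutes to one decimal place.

Extrusion cross-section: 0.35 × 0.41 → 0.1435 mm².
Total extruded path = 28400/0.1435 = 197909.4 mm.
Extrusion time = 197909.4 / 129, so 1534.2 s.
Number of layers: 112 / 0.35 → 320 (rounded up).
Layer-change overhead = 320 × 0.45, so 144 s.
Total = 1534.2 + 144 = 1678.2 s = 28.0 minutes.

28.0 minutes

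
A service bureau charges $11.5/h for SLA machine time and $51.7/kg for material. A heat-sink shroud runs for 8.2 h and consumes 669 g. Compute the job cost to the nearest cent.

$128.89

Time charge: 11.5 × 8.2 → $94.30.
Feedstock cost = 51.7 × 669/1000, so $34.5873.
Total = 94.30 + 34.5873 = 128.8873 ≈ $128.89.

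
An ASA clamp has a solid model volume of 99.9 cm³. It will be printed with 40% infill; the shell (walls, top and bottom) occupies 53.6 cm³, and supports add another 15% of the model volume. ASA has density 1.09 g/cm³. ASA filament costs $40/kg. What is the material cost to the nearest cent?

$3.80

Infill region = 99.9 − 53.6, so 46.3 cm³.
Deposited infill = 0.40 × 46.3, so 18.52 cm³.
Support = 0.15 × 99.9, so 14.985 cm³.
Deposited volume = 53.6 + 18.52 + 14.985, so 87.105 cm³.
Mass: 87.105 × 1.09 → 94.94445 g.
At $40/kg: 94.94445/1000 × 40 = $3.80.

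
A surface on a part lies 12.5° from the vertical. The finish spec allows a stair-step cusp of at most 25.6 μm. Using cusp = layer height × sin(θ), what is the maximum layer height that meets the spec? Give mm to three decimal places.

t = h_c / sin θ = 0.0256 / 0.2164 = 0.118 mm.

0.118 mm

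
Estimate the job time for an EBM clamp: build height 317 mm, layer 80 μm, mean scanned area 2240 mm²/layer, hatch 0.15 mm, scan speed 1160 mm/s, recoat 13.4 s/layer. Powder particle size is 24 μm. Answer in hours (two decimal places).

28.92 hours

Layer count = ceil(317 / 0.08) = 3963.
Per-layer scan distance = 2240 / 0.15, so 14933.3 mm.
Scan time per layer = 14933.3 / 1160 = 12.8735 s.
Layer cycle = 12.8735 + 13.4 = 26.2735 s.
Total: 3963 × 26.2735 s = 104121.8805 s → 28.92 hours.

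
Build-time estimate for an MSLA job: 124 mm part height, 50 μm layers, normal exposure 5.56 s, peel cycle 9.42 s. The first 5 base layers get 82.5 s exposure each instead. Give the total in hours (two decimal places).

10.43 hours

Layer count = ceil(124 / 0.05) = 2480.
Base layers = 5 × (82.5 + 9.42) = 459.6 s.
Remaining layers = 2475 × (5.56 + 9.42) = 37075.5 s.
Sum: 459.6 + 37075.5 = 37535.1 s → 10.43 hours.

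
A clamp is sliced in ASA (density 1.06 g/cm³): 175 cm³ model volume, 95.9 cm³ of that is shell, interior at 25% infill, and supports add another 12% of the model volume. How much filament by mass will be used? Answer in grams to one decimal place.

Volume inside the shell = 175 − 95.9 = 79.1 cm³.
Deposited infill = 0.25 × 79.1 = 19.775 cm³.
Support = 0.12 × 175 = 21 cm³.
Deposited volume = 95.9 + 19.775 + 21, so 136.675 cm³.
Mass = 136.675 × 1.06, so 144.8755 g.

144.9 g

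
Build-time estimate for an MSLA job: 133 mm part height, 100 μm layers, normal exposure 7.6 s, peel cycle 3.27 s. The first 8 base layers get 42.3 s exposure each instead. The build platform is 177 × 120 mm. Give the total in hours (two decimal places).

4.09 hours

Layer count = ceil(133 / 0.1) = 1330.
Base layers = 8 × (42.3 + 3.27), so 364.56 s.
Remaining layers: 1322 × (7.6 + 3.27) → 14370.14 s.
Total = 364.56 + 14370.14 = 14734.7 s = 4.09 hours.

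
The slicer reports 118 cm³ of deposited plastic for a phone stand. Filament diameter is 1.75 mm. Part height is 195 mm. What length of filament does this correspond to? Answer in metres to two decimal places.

A = π r² = π × 0.875² = 2.4053 mm².
Length = 118 cm³ / 2.4053 mm² = 118000 / 2.4053 = 49058.33 mm = 49.06 m.

49.06 m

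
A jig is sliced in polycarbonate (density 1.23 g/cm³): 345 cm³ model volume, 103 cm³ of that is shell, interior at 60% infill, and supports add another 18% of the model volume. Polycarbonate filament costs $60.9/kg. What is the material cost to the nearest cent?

Infill region: 345 − 103 → 242 cm³.
Infill volume: 0.60 × 242 → 145.2 cm³.
Support = 0.18 × 345 = 62.1 cm³.
Total printed volume: 103 + 145.2 + 62.1 → 310.3 cm³.
Mass = 310.3 × 1.23, so 381.669 g.
At $60.9/kg: 381.669/1000 × 60.9 = $23.24.

$23.24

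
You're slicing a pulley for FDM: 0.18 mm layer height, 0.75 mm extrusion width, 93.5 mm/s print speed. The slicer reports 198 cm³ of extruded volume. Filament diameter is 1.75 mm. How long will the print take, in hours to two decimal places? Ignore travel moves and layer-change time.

Extrusion cross-section = 0.18 × 0.75 = 0.135 mm².
Toolpath length = 198 cm³ / 0.135 mm² = 198000 / 0.135 = 1466666.7 mm.
Time extruding = 1466666.7 / 93.5, so 15686.3 s.
In the requested units: 15686.3 s = 4.36 hours.

4.36 hours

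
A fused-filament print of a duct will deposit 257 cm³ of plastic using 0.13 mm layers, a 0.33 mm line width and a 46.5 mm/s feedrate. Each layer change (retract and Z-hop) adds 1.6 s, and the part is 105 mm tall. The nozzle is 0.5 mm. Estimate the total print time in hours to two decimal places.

36.15 hours

Bead cross-section = 0.13 × 0.33 = 0.0429 mm².
Toolpath length = 257 cm³ / 0.0429 mm² = 257000 / 0.0429 = 5990676 mm.
Extrusion time = 5990676 / 46.5 = 128831.7 s.
Layers = ⌈105/0.13⌉ = 808.
Non-print overhead: 808 × 1.6 → 1292.8 s.
Altogether 128831.7 + 1292.8 = 130124.5 s, i.e. 36.15 hours.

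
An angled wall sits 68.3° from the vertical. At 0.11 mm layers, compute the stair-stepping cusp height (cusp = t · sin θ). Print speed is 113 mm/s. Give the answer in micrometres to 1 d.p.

102.2 μm

h_c = t·sin θ = 0.11 × 0.9291 = 0.102201 mm (102.2 μm).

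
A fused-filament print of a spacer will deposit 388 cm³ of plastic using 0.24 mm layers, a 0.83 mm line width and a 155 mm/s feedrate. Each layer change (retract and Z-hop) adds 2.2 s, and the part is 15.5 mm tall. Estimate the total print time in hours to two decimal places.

3.53 hours

Line area = 0.24 × 0.83, so 0.1992 mm².
Path length: 388000 mm³ / 0.1992 mm² → 1947791.2 mm.
Extrusion time = 1947791.2 / 155 = 12566.4 s.
Number of layers: 15.5 / 0.24 → 65 (rounded up).
Non-print overhead = 65 × 2.2 = 143 s.
Altogether 12566.4 + 143 = 12709.4 s, i.e. 3.53 hours.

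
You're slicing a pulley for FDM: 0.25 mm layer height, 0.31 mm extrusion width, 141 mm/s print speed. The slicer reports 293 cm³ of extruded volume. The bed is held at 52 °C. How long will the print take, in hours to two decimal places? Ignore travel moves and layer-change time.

Bead cross-section = 0.25 × 0.31 = 0.0775 mm².
Path length: 293000 mm³ / 0.0775 mm² → 3780645.2 mm.
Extrusion time = 3780645.2 / 141, so 26813.1 s.
In the requested units: 26813.1 s = 7.45 hours.

7.45 hours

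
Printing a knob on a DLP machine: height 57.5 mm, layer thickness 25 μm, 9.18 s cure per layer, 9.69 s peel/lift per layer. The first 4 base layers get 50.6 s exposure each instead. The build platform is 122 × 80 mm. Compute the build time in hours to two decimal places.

12.10 hours

Layer count = ceil(57.5 / 0.025) = 2300.
Burn-in layers = 4 × (50.6 + 9.69) = 241.16 s.
Remaining layers: 2296 × (9.18 + 9.69) → 43325.52 s.
Sum: 241.16 + 43325.52 = 43566.68 s → 12.10 hours.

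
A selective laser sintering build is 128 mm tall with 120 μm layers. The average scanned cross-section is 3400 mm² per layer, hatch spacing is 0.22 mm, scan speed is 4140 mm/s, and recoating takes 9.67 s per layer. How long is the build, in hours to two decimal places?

Layer count = ceil(128 / 0.12) = 1067.
Scan path per layer = 3400 / 0.22 = 15454.5 mm.
Scan time per layer: 15454.5 / 4140 → 3.733 s.
Layer cycle = 3.733 + 9.67 = 13.403 s.
Total: 1067 × 13.403 s = 14301.001 s → 3.97 hours.

3.97 hours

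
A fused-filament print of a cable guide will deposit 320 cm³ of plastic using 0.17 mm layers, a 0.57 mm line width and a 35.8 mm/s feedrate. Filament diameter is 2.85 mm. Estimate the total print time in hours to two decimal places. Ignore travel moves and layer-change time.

Extrusion cross-section: 0.17 × 0.57 → 0.0969 mm².
Total extruded path = 320000/0.0969 = 3302373.6 mm.
Extrusion time = 3302373.6 / 35.8, so 92245.1 s.
That's 92245.1 s → 25.62 hours.

25.62 hours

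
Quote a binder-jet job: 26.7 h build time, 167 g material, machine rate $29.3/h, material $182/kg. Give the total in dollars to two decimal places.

$812.70

Machine-time cost = 29.3 × 26.7, so $782.31.
Material charge = 182 × 167/1000 = $30.394.
Total = 782.31 + 30.394 = 812.704 ≈ $812.70.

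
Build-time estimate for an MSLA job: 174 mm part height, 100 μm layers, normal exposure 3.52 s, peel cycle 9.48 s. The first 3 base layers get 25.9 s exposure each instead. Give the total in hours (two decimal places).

6.30 hours

Layers = ⌈174/0.1⌉ = 1740.
Bottom layers: 3 × (25.9 + 9.48) → 106.14 s.
Normal layers: 1737 × (3.52 + 9.48) → 22581 s.
Total = 106.14 + 22581 = 22687.14 s = 6.30 hours.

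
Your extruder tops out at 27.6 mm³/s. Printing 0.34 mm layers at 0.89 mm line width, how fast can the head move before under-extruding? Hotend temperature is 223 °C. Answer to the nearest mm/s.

91 mm/s

Extrusion cross-section = 0.34 × 0.89, so 0.3026 mm².
Max speed = 27.6 / 0.3026 = 91.21 ≈ 91 mm/s.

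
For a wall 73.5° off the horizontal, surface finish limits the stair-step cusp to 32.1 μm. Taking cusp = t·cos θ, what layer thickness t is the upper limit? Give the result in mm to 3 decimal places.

cos(73.5°) = 0.2840; t_max = 0.0321/0.2840 = 0.113 mm.

0.113 mm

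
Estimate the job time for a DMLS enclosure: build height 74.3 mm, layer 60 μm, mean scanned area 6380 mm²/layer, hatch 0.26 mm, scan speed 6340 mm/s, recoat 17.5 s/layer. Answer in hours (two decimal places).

Layer count = ceil(74.3 / 0.06) = 1239.
Scan path per layer = 6380 / 0.26, so 24538.5 mm.
Laser time per layer = 24538.5 / 6340 = 3.8704 s.
Per-layer time = 3.8704 + 17.5 = 21.3704 s.
1239 layers × 21.3704 s/layer = 26477.9256 s, i.e. 7.35 hours.

7.35 hours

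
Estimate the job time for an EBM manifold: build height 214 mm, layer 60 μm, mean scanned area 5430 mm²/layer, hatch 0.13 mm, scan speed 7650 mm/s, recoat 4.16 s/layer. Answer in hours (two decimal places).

9.53 hours

Number of layers: 214 / 0.06 → 3567 (rounded up).
Scan path per layer: 5430 / 0.13 → 41769.2 mm.
Beam time per layer: 41769.2 / 7650 → 5.46 s.
Per-layer time: 5.46 + 4.16 → 9.62 s.
Total: 3567 × 9.62 s = 34314.54 s → 9.53 hours.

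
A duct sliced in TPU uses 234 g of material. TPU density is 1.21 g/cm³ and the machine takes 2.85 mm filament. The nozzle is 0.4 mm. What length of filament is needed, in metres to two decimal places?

Volume = 234 g / 1.21 g·cm⁻³ = 193.3884 cm³ = 193388.4 mm³.
A = π r² = π × 1.425² = 6.3794 mm².
L = V/A = 193388.4/6.3794 = 30314.51 mm → 30.31 m.

30.31 m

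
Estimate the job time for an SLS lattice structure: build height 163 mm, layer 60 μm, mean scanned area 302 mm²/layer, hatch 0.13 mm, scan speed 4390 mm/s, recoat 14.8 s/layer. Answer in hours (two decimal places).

11.57 hours

Number of layers: 163 / 0.06 → 2717 (rounded up).
Scan path per layer = 302 / 0.13 = 2323.1 mm.
Scan time per layer = 2323.1 / 4390 = 0.5292 s.
Per-layer time = 0.5292 + 14.8 = 15.3292 s.
Total: 2717 × 15.3292 s = 41649.4364 s → 11.57 hours.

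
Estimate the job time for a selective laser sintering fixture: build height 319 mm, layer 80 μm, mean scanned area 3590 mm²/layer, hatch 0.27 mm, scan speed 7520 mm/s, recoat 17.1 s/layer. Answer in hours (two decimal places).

Number of layers: 319 / 0.08 → 3988 (rounded up).
Scan path per layer: 3590 / 0.27 → 13296.3 mm.
Laser time per layer = 13296.3 / 7520, so 1.7681 s.
Per-layer time = 1.7681 + 17.1 = 18.8681 s.
Total: 3988 × 18.8681 s = 75245.9828 s → 20.90 hours.

20.90 hours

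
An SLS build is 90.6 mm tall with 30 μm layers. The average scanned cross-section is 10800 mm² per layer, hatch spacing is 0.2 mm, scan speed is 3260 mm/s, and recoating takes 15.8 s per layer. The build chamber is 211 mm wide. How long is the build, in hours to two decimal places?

27.15 hours

Layers = ⌈90.6/0.03⌉ = 3020.
Scan path per layer = 10800 / 0.2 = 54000 mm.
Scan time per layer: 54000 / 3260 → 16.5644 s.
Time per layer: 16.5644 + 15.8 → 32.3644 s.
3020 layers × 32.3644 s/layer = 97740.488 s, i.e. 27.15 hours.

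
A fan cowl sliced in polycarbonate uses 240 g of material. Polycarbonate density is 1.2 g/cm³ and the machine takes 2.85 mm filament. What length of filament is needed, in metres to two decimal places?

31.35 m

Volume = 240 g / 1.2 g·cm⁻³ = 200 cm³ = 200000 mm³.
Filament cross-section = π × (2.85/2)² = 6.3794 mm².
L = V/A = 200000/6.3794 = 31350.91 mm → 31.35 m.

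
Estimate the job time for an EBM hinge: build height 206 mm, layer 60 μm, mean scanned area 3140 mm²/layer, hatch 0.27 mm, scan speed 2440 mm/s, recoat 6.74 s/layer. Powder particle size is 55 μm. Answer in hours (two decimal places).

10.98 hours

Number of layers: 206 / 0.06 → 3434 (rounded up).
Hatch length per layer: 3140 / 0.27 → 11629.6 mm.
Per-layer scan time = 11629.6 / 2440, so 4.7662 s.
Time per layer = 4.7662 + 6.74 = 11.5062 s.
3434 layers × 11.5062 s/layer = 39512.2908 s, i.e. 10.98 hours.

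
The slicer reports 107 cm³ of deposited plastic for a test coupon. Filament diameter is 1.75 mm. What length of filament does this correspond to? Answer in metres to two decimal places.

Cross-section of 1.75 mm filament: π·(1.75/2)² = 2.4053 mm².
Length = 107 cm³ / 2.4053 mm² = 107000 / 2.4053 = 44485.1 mm = 44.49 m.

44.49 m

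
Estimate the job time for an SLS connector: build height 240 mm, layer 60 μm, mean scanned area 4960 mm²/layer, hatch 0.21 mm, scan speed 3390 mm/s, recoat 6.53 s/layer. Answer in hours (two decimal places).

15.00 hours

Number of layers: 240 / 0.06 → 4000 (rounded up).
Scan path per layer = 4960 / 0.21, so 23619 mm.
Scan time per layer = 23619 / 3390, so 6.9673 s.
Time per layer = 6.9673 + 6.53 = 13.4973 s.
4000 layers × 13.4973 s/layer = 53989.2 s, i.e. 15.00 hours.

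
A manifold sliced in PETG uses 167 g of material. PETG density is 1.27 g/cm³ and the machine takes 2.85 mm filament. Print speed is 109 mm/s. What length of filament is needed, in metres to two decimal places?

20.61 m

Volume = 167 g / 1.27 g·cm⁻³ = 131.4961 cm³ = 131496.1 mm³.
A = π r² = π × 1.425² = 6.3794 mm².
L = V/A = 131496.1/6.3794 = 20612.61 mm → 20.61 m.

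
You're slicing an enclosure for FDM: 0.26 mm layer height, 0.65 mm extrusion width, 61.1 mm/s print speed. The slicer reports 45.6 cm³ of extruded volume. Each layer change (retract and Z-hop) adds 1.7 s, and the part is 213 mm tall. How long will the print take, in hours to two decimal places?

1.61 hours

Extrusion cross-section = 0.26 × 0.65 = 0.169 mm².
Toolpath length = 45.6 cm³ / 0.169 mm² = 45600 / 0.169 = 269822.5 mm.
Extrusion time: 269822.5 / 61.1 → 4416.1 s.
Number of layers: 213 / 0.26 → 820 (rounded up).
Layer-change overhead = 820 × 1.7, so 1394 s.
Total = 4416.1 + 1394 = 5810.1 s = 1.61 hours.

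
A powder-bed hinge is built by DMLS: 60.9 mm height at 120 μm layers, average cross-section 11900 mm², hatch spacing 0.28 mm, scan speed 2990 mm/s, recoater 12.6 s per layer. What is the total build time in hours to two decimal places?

Number of layers: 60.9 / 0.12 → 508 (rounded up).
Scan path per layer = 11900 / 0.28, so 42500 mm.
Laser time per layer = 42500 / 2990, so 14.214 s.
Time per layer: 14.214 + 12.6 → 26.814 s.
Build time = 508 × 26.814 = 13621.512 s = 3.78 hours.

3.78 hours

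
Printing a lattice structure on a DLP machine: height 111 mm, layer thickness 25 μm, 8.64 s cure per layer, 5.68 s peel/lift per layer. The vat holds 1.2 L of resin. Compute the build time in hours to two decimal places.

17.66 hours

Number of layers: 111 / 0.025 → 4440 (rounded up).
Each layer takes = 8.64 + 5.68, so 14.32 s.
Total = 4440 × 14.32 = 63580.8 s = 17.66 hours.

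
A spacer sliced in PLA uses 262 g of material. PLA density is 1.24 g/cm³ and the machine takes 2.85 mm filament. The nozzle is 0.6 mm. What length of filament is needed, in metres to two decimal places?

33.12 m

Extruded volume: 262/1.24 = 211.2903 cm³ (211290.3 mm³).
Filament cross-section = π × (2.85/2)² = 6.3794 mm².
L = V/A = 211290.3/6.3794 = 33120.72 mm → 33.12 m.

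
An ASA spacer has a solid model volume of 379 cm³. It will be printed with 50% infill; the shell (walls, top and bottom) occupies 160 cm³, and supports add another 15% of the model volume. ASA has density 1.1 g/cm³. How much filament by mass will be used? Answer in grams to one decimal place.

Volume inside the shell: 379 − 160 → 219 cm³.
Infill volume = 0.50 × 219, so 109.5 cm³.
Support: 0.15 × 379 → 56.85 cm³.
Total extruded = 160 + 109.5 + 56.85 = 326.35 cm³.
Mass = 326.35 × 1.1, so 358.985 g.

359.0 g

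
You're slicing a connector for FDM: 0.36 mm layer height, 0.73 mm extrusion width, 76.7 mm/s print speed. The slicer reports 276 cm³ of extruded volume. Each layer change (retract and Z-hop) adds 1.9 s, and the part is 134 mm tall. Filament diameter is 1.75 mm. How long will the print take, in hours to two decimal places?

Bead cross-section = 0.36 × 0.73 = 0.2628 mm².
Path length: 276000 mm³ / 0.2628 mm² → 1050228.3 mm.
Extrusion time = 1050228.3 / 76.7 = 13692.7 s.
Layers = ⌈134/0.36⌉ = 373.
Non-print overhead = 373 × 1.9, so 708.7 s.
Altogether 13692.7 + 708.7 = 14401.4 s, i.e. 4.00 hours.

4.00 hours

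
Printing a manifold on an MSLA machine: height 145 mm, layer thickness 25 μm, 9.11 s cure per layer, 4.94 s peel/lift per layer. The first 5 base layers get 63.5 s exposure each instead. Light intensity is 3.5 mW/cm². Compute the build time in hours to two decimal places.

Number of layers: 145 / 0.025 → 5800 (rounded up).
Base layers: 5 × (63.5 + 4.94) → 342.2 s.
Remaining layers = 5795 × (9.11 + 4.94), so 81419.75 s.
Sum: 342.2 + 81419.75 = 81761.95 s → 22.71 hours.

22.71 hours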